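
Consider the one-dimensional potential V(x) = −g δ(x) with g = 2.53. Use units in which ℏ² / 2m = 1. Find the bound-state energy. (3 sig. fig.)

The bound state is ψ(x) = √κ e^{−κ|x|}. The derivative jump ψ'(0⁺) − ψ'(0⁻) = −(2mg/ℏ²)ψ(0) fixes κ = mg/ℏ² = 1.265.
Then E = −ℏ²κ²/(2m) = −mg²/(2ℏ²) = -1.600.

E = -1.60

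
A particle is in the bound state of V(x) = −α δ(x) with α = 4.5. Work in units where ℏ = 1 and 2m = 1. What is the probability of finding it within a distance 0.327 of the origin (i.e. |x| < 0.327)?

P = 0.770

The normalised bound state is ψ = √κ e^{−κ|x|} with κ = mα/ℏ² = 2.250.
P(|x| < d) = ∫_{−d}^{d} κ e^{−2κ|x|} dx = 1 − e^{−2κd} = 1 − e^{−1.472} = 0.7704.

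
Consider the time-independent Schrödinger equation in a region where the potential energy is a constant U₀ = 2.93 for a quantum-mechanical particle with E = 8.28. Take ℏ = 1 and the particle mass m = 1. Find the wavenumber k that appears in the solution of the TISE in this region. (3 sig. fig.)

With E > U₀ the solution is oscillatory, ψ ∝ e^{±ikx} with k = √(2m(E − U₀))/ℏ.
k = √(2 × 1 × 5.35) = 3.271.

k = 3.27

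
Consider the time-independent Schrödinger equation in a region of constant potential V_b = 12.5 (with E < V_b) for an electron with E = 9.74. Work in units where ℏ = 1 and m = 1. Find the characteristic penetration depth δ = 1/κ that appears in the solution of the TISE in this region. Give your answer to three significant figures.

δ = 0.426

Since E < V_b the TISE in this region is ψ'' = κ²ψ with κ = √(2m(V_b − E))/ℏ.
κ = √(2 × 1 × 2.76) = 2.349. The penetration depth is δ = 1/κ = 0.426.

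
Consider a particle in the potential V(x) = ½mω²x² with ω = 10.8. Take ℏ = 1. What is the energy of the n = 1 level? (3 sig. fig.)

E = 16.2

Using E_n = (n + ½)ℏω: E_1 = 1.5 × 10.8 = 16.20.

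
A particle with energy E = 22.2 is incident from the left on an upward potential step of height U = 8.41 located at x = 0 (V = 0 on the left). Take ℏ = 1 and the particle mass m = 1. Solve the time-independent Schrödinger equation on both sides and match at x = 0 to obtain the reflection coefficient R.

R = 0.0140

The wavenumbers are k₁ = √(2mE)/ℏ = 6.663 on the left and k₂ = √(2m(E − U))/ℏ = 5.252 on the right.
Matching ψ and ψ′ at x = 0 gives r = (k₁ − k₂)/(k₁ + k₂), so R = r² = 0.01404 and T = 1 − R = 0.9860.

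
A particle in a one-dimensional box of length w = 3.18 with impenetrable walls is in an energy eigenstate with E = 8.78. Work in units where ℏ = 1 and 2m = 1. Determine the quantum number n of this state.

From E_n = n²π²ℏ²/(2mw²) invert to n = √(2mw²E)/(πℏ).
n = (3.18/π) × √(2 × 0.5 × 8.78) = 2.999 → n = 3.

n = 3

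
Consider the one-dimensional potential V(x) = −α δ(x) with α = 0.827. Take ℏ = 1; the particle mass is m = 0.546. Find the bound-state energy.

The bound state is ψ(x) = √κ e^{−κ|x|}. The derivative jump ψ'(0⁺) − ψ'(0⁻) = −(2mα/ℏ²)ψ(0) fixes κ = mα/ℏ² = 0.4515.
Then E = −ℏ²κ²/(2m) = −mα²/(2ℏ²) = -0.1867.

E = -0.187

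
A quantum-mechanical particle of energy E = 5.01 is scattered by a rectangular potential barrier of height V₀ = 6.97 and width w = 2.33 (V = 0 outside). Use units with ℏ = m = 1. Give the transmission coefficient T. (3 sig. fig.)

Since E < V₀ the interior solution is evanescent with decay constant κ = √(2m(V₀ − E))/ℏ = 1.980.
κw = 4.613, sinh(κw) = 50.40.
The exact tunnelling result is T⁻¹ = 1 + V₀² sinh²(κw) / [4E(V₀ − E)] = 3142, so T = 0.000318.

T = 0.000318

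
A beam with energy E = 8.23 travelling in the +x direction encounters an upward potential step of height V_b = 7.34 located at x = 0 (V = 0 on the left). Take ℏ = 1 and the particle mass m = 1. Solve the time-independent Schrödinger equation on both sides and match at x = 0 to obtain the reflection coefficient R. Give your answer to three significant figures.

R = 0.255

On each side the TISE gives plane waves with k = √(2m(E − V))/ℏ: k₁ = √(2·1·8.23) = 4.057, k₂ = √(2·1·0.89) = 1.334.
Continuity of ψ and ψ′ at the step yields the reflection amplitude r = (k₁ − k₂)/(k₁ + k₂) = 0.5051; thus R = |r|² = 0.2551, T = 0.7449.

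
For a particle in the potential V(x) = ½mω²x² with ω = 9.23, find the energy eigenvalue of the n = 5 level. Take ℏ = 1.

Using E_n = (n + ½)ℏω: E_5 = 5.5 × 9.23 = 50.77.

E = 50.8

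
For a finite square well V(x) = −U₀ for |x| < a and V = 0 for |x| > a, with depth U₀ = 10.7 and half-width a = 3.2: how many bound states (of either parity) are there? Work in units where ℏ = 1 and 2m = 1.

The dimensionless depth is z₀ = a√(2mU₀)/ℏ = 3.2 × √(10.70) = 10.47.
The even/odd transcendental equations gain one root per π/2 in z₀, giving N = 1 + ⌊2z₀/π⌋ = 1 + ⌊6.664⌋ = 7.

N = 7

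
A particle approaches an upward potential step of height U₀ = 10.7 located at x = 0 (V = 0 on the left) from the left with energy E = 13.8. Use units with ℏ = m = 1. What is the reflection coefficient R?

R = 0.127

The wavenumbers are k₁ = √(2mE)/ℏ = 5.254 on the left and k₂ = √(2m(E − U₀))/ℏ = 2.490 on the right.
Continuity of ψ and ψ′ at the step yields the reflection amplitude r = (k₁ − k₂)/(k₁ + k₂) = 0.3569; thus R = |r|² = 0.1274, T = 0.8726.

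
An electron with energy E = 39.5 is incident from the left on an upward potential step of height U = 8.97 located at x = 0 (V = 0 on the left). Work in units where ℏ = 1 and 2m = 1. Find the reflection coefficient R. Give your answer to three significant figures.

R = 0.00414

On each side the TISE gives plane waves with k = √(2m(E − V))/ℏ: k₁ = √(2·½·39.5) = 6.285, k₂ = √(2·½·30.53) = 5.525.
Matching ψ and ψ′ at x = 0 gives r = (k₁ − k₂)/(k₁ + k₂), so R = r² = 0.004136 and T = 1 − R = 0.9959.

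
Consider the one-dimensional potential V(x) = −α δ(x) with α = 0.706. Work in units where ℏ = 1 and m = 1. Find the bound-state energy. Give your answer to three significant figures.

For x ≠ 0 the bound state is ψ ∝ e^{−κ|x|}; integrating the TISE across the delta gives the cusp condition 2κ = 2mα/ℏ², so κ = 0.7060.
Then E = −ℏ²κ²/(2m) = −mα²/(2ℏ²) = -0.2492.

E = -0.249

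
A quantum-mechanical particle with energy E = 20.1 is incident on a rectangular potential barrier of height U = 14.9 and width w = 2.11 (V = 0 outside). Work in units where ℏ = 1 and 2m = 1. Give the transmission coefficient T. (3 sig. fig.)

Above the barrier the interior wavenumber is k₂ = √(2m(E − U))/ℏ = 2.280, giving phase k₂w = 4.812.
Matching at both interfaces gives T⁻¹ = 1 + U² sin²(k₂w) / [4E(E − U)] = 1.526, hence T = 0.655.

T = 0.655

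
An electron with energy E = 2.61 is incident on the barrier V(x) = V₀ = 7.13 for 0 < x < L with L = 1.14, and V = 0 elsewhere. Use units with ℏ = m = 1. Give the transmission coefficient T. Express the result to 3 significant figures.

T = 0.00391

E < V₀: inside the barrier ψ ∝ e^{±κx} with κ = √(2m(V₀ − E))/ℏ = 3.007.
κL = 3.428, sinh(κL) = 15.38.
The exact tunnelling result is T⁻¹ = 1 + V₀² sinh²(κL) / [4E(V₀ − E)] = 256.0, so T = 0.00391.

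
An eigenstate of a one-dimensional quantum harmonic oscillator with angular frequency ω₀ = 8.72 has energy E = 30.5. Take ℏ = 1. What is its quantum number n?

Invert E_n = (n + ½)ℏω₀: n = E/ℏω₀ − ½ = 2.998, so n = 3.

n = 3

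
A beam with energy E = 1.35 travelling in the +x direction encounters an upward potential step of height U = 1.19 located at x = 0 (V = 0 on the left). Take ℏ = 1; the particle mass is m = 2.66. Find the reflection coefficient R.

The wavenumbers are k₁ = √(2mE)/ℏ = 2.680 on the left and k₂ = √(2m(E − U))/ℏ = 0.9226 on the right.
Continuity of ψ and ψ′ at the step yields the reflection amplitude r = (k₁ − k₂)/(k₁ + k₂) = 0.4878; thus R = |r|² = 0.2380, T = 0.7620.

R = 0.238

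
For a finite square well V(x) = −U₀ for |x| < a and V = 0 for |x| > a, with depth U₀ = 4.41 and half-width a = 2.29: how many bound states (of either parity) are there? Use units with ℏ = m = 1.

N = 5

Define the well-strength parameter z₀ = (a/ℏ)√(2mU₀) = 2.29 × √(2·1·4.41) = 6.801.
A new bound state (alternating even/odd) appears each time z₀ passes a multiple of π/2, so N = ⌊2z₀/π⌋ + 1 = ⌊4.330⌋ + 1 = 5.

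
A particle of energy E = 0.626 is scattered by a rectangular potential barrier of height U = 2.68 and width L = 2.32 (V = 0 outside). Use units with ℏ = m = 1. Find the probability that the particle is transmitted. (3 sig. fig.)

E < U: inside the barrier ψ ∝ e^{±κx} with κ = √(2m(U − E))/ℏ = 2.027.
κL = 4.702, sinh(κL) = 55.09.
The exact tunnelling result is T⁻¹ = 1 + U² sinh²(κL) / [4E(U − E)] = 4239, so T = 0.000236.

T = 0.000236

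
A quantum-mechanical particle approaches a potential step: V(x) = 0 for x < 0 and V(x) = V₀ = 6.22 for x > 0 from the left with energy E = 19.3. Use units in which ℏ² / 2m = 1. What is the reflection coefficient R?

On each side the TISE gives plane waves with k = √(2m(E − V))/ℏ: k₁ = √(2·½·19.3) = 4.393, k₂ = √(2·½·13.08) = 3.617.
Matching ψ and ψ′ at x = 0 gives r = (k₁ − k₂)/(k₁ + k₂), so R = r² = 0.009399 and T = 1 − R = 0.9906.

R = 0.00940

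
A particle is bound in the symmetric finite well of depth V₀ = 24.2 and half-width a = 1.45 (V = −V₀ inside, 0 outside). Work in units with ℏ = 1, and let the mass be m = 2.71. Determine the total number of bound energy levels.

N = 11

Define the well-strength parameter z₀ = (a/ℏ)√(2mV₀) = 1.45 × √(2·2.71·24.2) = 16.61.
The even/odd transcendental equations gain one root per π/2 in z₀, giving N = 1 + ⌊2z₀/π⌋ = 1 + ⌊10.57⌋ = 11.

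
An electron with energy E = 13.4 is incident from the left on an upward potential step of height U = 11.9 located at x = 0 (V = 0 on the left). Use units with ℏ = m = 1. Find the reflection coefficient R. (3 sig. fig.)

On each side the TISE gives plane waves with k = √(2m(E − V))/ℏ: k₁ = √(2·1·13.4) = 5.177, k₂ = √(2·1·1.5) = 1.732.
Continuity of ψ and ψ′ at the step yields the reflection amplitude r = (k₁ − k₂)/(k₁ + k₂) = 0.4986; thus R = |r|² = 0.2486, T = 0.7514.

R = 0.249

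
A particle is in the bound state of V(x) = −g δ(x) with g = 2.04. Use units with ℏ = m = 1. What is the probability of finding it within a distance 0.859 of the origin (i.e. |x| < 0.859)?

P = 0.970

The normalised bound state is ψ = √κ e^{−κ|x|} with κ = mg/ℏ² = 2.040.
P(|x| < d) = ∫_{−d}^{d} κ e^{−2κ|x|} dx = 1 − e^{−2κd} = 1 − e^{−3.505} = 0.9699.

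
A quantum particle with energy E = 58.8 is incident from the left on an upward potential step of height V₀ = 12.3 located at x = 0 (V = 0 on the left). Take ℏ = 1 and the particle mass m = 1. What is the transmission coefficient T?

The wavenumbers are k₁ = √(2mE)/ℏ = 10.84 on the left and k₂ = √(2m(E − V₀))/ℏ = 9.644 on the right.
Matching ψ and ψ′ at x = 0 gives r = (k₁ − k₂)/(k₁ + k₂), so R = r² = 0.003435 and T = 1 − R = 0.9966.

T = 0.997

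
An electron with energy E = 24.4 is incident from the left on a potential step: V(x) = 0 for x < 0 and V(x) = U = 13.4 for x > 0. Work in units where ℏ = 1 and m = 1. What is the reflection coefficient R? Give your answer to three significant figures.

The wavenumbers are k₁ = √(2mE)/ℏ = 6.986 on the left and k₂ = √(2m(E − U))/ℏ = 4.690 on the right.
Matching ψ and ψ′ at x = 0 gives r = (k₁ − k₂)/(k₁ + k₂), so R = r² = 0.03864 and T = 1 − R = 0.9614.

R = 0.0386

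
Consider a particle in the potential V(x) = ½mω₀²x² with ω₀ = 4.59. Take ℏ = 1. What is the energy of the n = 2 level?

Using E_n = (n + ½)ℏω₀: E_2 = 2.5 × 4.59 = 11.48.

E = 11.5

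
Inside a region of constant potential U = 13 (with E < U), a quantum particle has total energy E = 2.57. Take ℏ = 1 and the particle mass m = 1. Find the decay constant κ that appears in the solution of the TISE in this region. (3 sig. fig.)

Since E < U the TISE in this region is ψ'' = κ²ψ with κ = √(2m(U − E))/ℏ.
κ = √(2 × 1 × 10.43) = 4.567.

κ = 4.57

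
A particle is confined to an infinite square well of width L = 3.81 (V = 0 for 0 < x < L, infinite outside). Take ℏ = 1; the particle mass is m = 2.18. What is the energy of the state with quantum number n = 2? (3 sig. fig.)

Requiring ψ(0) = ψ(L) = 0 quantises k = nπ/L, hence E_n = ℏ²k²/2m = n²π²ℏ²/(2mL²).
E_2 = 2² × π² / (2 × 2.18 × 3.81²) = 0.6238.

E = 0.624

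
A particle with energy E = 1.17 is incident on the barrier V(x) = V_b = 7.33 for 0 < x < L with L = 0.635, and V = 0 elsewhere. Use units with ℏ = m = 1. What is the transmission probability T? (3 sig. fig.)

Since E < V_b the interior solution is evanescent with decay constant κ = √(2m(V_b − E))/ℏ = 3.510.
κL = 2.229, sinh(κL) = 4.591.
Matching ψ, ψ′ at both faces gives T = [1 + V_b² sinh²(κL) / (4E(V_b − E))]⁻¹ = 1/40.28 = 0.0248.

T = 0.0248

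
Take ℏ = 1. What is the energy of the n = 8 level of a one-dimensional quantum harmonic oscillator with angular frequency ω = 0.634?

E = 5.39

The oscillator eigenvalues are E_n = ℏω(n + ½), so E_8 = 0.634 × 8.5 = 5.389.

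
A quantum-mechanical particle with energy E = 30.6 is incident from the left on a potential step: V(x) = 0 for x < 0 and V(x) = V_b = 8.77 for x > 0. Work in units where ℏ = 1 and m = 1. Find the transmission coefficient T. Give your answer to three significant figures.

T = 0.993

The wavenumbers are k₁ = √(2mE)/ℏ = 7.823 on the left and k₂ = √(2m(E − V_b))/ℏ = 6.608 on the right.
Matching ψ and ψ′ at x = 0 gives r = (k₁ − k₂)/(k₁ + k₂), so R = r² = 0.007094 and T = 1 − R = 0.9929.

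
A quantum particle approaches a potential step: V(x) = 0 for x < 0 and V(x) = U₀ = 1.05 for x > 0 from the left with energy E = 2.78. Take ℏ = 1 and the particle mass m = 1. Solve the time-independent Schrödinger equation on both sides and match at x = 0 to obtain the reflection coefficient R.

R = 0.0139

The wavenumbers are k₁ = √(2mE)/ℏ = 2.358 on the left and k₂ = √(2m(E − U₀))/ℏ = 1.860 on the right.
Matching ψ and ψ′ at x = 0 gives r = (k₁ − k₂)/(k₁ + k₂), so R = r² = 0.01393 and T = 1 − R = 0.9861.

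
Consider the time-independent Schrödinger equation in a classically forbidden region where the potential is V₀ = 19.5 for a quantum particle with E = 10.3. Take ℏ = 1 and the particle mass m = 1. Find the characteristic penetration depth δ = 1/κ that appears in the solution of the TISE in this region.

δ = 0.233

Since E < V₀ the TISE in this region is ψ'' = κ²ψ with κ = √(2m(V₀ − E))/ℏ.
κ = √(2 × 1 × 9.2) = 4.290. The penetration depth is δ = 1/κ = 0.233.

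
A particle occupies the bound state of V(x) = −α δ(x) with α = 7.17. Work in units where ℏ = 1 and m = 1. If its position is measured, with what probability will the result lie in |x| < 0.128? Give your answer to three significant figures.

P = 0.840

The normalised bound state is ψ = √κ e^{−κ|x|} with κ = mα/ℏ² = 7.170.
P(|x| < d) = ∫_{−d}^{d} κ e^{−2κ|x|} dx = 1 − e^{−2κd} = 1 − e^{−1.836} = 0.8405.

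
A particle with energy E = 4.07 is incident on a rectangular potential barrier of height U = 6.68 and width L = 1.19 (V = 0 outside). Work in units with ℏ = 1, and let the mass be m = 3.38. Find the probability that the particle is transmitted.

T = 0.000173

Since E < U the interior solution is evanescent with decay constant κ = √(2m(U − E))/ℏ = 4.200.
κL = 4.999, sinh(κL) = 74.09.
The exact tunnelling result is T⁻¹ = 1 + U² sinh²(κL) / [4E(U − E)] = 5766, so T = 0.000173.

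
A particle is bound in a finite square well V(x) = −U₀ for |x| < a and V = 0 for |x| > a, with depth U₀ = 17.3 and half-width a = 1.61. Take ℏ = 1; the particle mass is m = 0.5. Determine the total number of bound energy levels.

The dimensionless depth is z₀ = a√(2mU₀)/ℏ = 1.61 × √(17.30) = 6.697.
The even/odd transcendental equations gain one root per π/2 in z₀, giving N = 1 + ⌊2z₀/π⌋ = 1 + ⌊4.263⌋ = 5.

N = 5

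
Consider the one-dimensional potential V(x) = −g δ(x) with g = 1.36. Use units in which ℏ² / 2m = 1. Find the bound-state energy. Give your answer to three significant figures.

The bound state is ψ(x) = √κ e^{−κ|x|}. The derivative jump ψ'(0⁺) − ψ'(0⁻) = −(2mg/ℏ²)ψ(0) fixes κ = mg/ℏ² = 0.6800.
Then E = −ℏ²κ²/(2m) = −mg²/(2ℏ²) = -0.4624.

E = -0.462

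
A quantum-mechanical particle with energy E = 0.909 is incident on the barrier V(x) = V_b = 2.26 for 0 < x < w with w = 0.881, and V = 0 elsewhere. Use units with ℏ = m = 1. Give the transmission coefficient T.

T = 0.192

Since E < V_b the interior solution is evanescent with decay constant κ = √(2m(V_b − E))/ℏ = 1.644.
κw = 1.448, sinh(κw) = 2.010.
Matching ψ, ψ′ at both faces gives T = [1 + V_b² sinh²(κw) / (4E(V_b − E))]⁻¹ = 1/5.201 = 0.192.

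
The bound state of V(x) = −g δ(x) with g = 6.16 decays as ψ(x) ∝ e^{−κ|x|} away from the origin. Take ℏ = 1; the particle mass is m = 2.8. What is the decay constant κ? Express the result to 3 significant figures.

κ = 17.2

Integrate −(ℏ²/2m)ψ'' − gδ(x)ψ = Eψ from −ε to +ε: the ψ'' term gives ψ'(0⁺) − ψ'(0⁻) and the δ term gives −(2mg/ℏ²)ψ(0).
With ψ ∝ e^{−κ|x|} this yields −2κ = −2mg/ℏ², so κ = mg/ℏ² = 17.25.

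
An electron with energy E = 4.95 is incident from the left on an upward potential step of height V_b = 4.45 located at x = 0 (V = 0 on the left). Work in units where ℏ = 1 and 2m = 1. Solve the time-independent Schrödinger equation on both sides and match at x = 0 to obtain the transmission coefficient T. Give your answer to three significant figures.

T = 0.732

The wavenumbers are k₁ = √(2mE)/ℏ = 2.225 on the left and k₂ = √(2m(E − V_b))/ℏ = 0.7071 on the right.
Continuity of ψ and ψ′ at the step yields the reflection amplitude r = (k₁ − k₂)/(k₁ + k₂) = 0.5177; thus R = |r|² = 0.2680, T = 0.7320.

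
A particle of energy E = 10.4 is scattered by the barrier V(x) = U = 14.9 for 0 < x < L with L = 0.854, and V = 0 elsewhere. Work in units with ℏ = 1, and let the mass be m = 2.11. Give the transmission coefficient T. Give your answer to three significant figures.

E < U: inside the barrier ψ ∝ e^{±κx} with κ = √(2m(U − E))/ℏ = 4.358.
κL = 3.722, sinh(κL) = 20.65.
The exact tunnelling result is T⁻¹ = 1 + U² sinh²(κL) / [4E(U − E)] = 506.8, so T = 0.00197.

T = 0.00197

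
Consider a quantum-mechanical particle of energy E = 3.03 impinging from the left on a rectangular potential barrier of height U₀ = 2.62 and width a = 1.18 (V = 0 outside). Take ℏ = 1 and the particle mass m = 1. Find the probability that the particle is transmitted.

E > U₀: inside the barrier k₂ = √(2m(E − U₀))/ℏ = 0.9055, k₂a = 1.069.
T = [1 + U₀² sin²(k₂a) / (4E(E − U₀))]⁻¹ = 1/2.061 = 0.485.

T = 0.485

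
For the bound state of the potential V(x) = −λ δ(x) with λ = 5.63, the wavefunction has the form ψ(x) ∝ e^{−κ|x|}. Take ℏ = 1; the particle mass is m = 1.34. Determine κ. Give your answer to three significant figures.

Integrating the TISE across x = 0 gives the cusp condition ψ'(0⁺) − ψ'(0⁻) = −(2mλ/ℏ²)ψ(0).
With ψ ∝ e^{−κ|x|} this yields −2κ = −2mλ/ℏ², so κ = mλ/ℏ² = 7.544.

κ = 7.54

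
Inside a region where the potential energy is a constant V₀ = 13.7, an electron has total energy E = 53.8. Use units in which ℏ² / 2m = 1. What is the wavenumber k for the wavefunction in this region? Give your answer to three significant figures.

k = 6.33

With E > V₀ the solution is oscillatory, ψ ∝ e^{±ikx} with k = √(2m(E − V₀))/ℏ.
k = √(2 × 0.5 × 40.1) = 6.332.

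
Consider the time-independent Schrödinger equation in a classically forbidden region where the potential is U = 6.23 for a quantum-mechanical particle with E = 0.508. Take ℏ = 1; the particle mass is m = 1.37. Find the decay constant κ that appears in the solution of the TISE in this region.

κ = 3.96

Since E < U the TISE in this region is ψ'' = κ²ψ with κ = √(2m(U − E))/ℏ.
κ = √(2 × 1.37 × 5.722) = 3.960.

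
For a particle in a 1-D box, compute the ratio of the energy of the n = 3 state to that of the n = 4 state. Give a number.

E_n = n²π²ℏ²/(2mL²) so the ratio is n₂²/n₁² = 9/16 = 0.5625.

0.5625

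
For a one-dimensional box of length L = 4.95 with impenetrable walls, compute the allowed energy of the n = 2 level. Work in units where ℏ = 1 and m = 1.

The infinite-well eigenfunctions ψ_n = √(2/L) sin(nπx/L) vanish at both walls, giving E_n = n²π²ℏ²/(2mL²).
E_2 = 2² × π² / (2 × 1 × 4.95²) = 0.8056.

E = 0.806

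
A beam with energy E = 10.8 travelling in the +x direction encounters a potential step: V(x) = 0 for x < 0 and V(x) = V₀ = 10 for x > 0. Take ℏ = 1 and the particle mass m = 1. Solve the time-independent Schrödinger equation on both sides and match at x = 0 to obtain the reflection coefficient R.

R = 0.327

The wavenumbers are k₁ = √(2mE)/ℏ = 4.648 on the left and k₂ = √(2m(E − V₀))/ℏ = 1.265 on the right.
Continuity of ψ and ψ′ at the step yields the reflection amplitude r = (k₁ − k₂)/(k₁ + k₂) = 0.5721; thus R = |r|² = 0.3273, T = 0.6727.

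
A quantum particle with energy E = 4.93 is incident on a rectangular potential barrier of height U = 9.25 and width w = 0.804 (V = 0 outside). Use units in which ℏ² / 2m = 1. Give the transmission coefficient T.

T = 0.131

Since E < U the interior solution is evanescent with decay constant κ = √(2m(U − E))/ℏ = 2.078.
κw = 1.671, sinh(κw) = 2.565.
The exact tunnelling result is T⁻¹ = 1 + U² sinh²(κw) / [4E(U − E)] = 7.608, so T = 0.131.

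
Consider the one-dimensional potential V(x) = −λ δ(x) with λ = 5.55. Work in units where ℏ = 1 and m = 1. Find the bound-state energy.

For x ≠ 0 the bound state is ψ ∝ e^{−κ|x|}; integrating the TISE across the delta gives the cusp condition 2κ = 2mλ/ℏ², so κ = 5.550.
Then E = −ℏ²κ²/(2m) = −mλ²/(2ℏ²) = -15.40.

E = -15.4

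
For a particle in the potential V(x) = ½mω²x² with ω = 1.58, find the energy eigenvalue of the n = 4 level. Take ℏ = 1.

Using E_n = (n + ½)ℏω: E_4 = 4.5 × 1.58 = 7.110.

E = 7.11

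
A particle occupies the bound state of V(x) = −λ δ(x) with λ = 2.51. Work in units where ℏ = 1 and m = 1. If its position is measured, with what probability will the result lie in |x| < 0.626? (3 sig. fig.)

The normalised bound state is ψ = √κ e^{−κ|x|} with κ = mλ/ℏ² = 2.510.
P(|x| < d) = ∫_{−d}^{d} κ e^{−2κ|x|} dx = 1 − e^{−2κd} = 1 − e^{−3.143} = 0.9568.

P = 0.957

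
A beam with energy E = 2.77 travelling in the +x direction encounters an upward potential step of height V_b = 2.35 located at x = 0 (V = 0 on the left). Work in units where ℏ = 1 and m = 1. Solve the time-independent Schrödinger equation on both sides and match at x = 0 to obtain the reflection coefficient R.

R = 0.193

On each side the TISE gives plane waves with k = √(2m(E − V))/ℏ: k₁ = √(2·1·2.77) = 2.354, k₂ = √(2·1·0.42) = 0.9165.
Matching ψ and ψ′ at x = 0 gives r = (k₁ − k₂)/(k₁ + k₂), so R = r² = 0.1931 and T = 1 − R = 0.8069.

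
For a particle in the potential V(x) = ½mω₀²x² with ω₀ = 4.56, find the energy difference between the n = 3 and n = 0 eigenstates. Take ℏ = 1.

E_n = ℏω₀(n + ½), so ΔE = (3 − 0) ℏω₀ = 3 × 4.56 = 13.68.

ΔE = 13.7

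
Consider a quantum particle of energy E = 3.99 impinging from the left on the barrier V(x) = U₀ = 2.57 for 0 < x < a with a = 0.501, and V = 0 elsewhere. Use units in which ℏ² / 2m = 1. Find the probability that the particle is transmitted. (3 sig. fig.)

E > U₀: inside the barrier k₂ = √(2m(E − U₀))/ℏ = 1.192, k₂a = 0.5970.
Matching at both interfaces gives T⁻¹ = 1 + U₀² sin²(k₂a) / [4E(E − U₀)] = 1.092, hence T = 0.916.

T = 0.916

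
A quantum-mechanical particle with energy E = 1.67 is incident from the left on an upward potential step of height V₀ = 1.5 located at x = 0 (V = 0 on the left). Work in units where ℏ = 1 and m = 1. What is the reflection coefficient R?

R = 0.267

On each side the TISE gives plane waves with k = √(2m(E − V))/ℏ: k₁ = √(2·1·1.67) = 1.828, k₂ = √(2·1·0.17) = 0.5831.
Continuity of ψ and ψ′ at the step yields the reflection amplitude r = (k₁ − k₂)/(k₁ + k₂) = 0.5162; thus R = |r|² = 0.2665, T = 0.7335.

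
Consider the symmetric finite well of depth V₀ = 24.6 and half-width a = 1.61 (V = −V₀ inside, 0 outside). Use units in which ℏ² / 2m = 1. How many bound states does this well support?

The dimensionless depth is z₀ = a√(2mV₀)/ℏ = 1.61 × √(24.60) = 7.985.
The even/odd transcendental equations gain one root per π/2 in z₀, giving N = 1 + ⌊2z₀/π⌋ = 1 + ⌊5.084⌋ = 6.

N = 6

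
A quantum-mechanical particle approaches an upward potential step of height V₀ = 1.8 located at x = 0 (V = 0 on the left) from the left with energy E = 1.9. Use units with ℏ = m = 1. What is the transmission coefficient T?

T = 0.607

The wavenumbers are k₁ = √(2mE)/ℏ = 1.949 on the left and k₂ = √(2m(E − V₀))/ℏ = 0.4472 on the right.
Matching ψ and ψ′ at x = 0 gives r = (k₁ − k₂)/(k₁ + k₂), so R = r² = 0.3929 and T = 1 − R = 0.6071.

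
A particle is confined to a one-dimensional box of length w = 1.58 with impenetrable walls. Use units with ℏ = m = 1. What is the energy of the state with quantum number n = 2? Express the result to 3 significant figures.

E = 7.91

The infinite-well eigenfunctions ψ_n = √(2/w) sin(nπx/w) vanish at both walls, giving E_n = n²π²ℏ²/(2mw²).
E_2 = 2² × π² / (2 × 1 × 1.58²) = 7.907.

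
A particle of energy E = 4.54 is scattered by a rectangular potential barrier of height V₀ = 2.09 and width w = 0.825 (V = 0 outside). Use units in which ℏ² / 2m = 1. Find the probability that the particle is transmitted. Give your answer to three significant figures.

Above the barrier the interior wavenumber is k₂ = √(2m(E − V₀))/ℏ = 1.565, giving phase k₂w = 1.291.
Matching at both interfaces gives T⁻¹ = 1 + V₀² sin²(k₂w) / [4E(E − V₀)] = 1.091, hence T = 0.917.

T = 0.917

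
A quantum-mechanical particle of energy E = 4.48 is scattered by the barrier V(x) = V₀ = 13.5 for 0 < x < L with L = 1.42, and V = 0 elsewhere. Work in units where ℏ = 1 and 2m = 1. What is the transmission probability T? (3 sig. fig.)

Since E < V₀ the interior solution is evanescent with decay constant κ = √(2m(V₀ − E))/ℏ = 3.003.
κL = 4.265, sinh(κL) = 35.57.
The exact tunnelling result is T⁻¹ = 1 + V₀² sinh²(κL) / [4E(V₀ − E)] = 1427, so T = 0.000701.

T = 0.000701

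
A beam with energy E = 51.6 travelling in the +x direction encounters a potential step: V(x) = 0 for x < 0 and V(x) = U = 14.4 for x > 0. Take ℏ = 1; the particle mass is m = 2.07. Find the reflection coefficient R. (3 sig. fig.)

R = 0.00666

On each side the TISE gives plane waves with k = √(2m(E − V))/ℏ: k₁ = √(2·2.07·51.6) = 14.62, k₂ = √(2·2.07·37.2) = 12.41.
Continuity of ψ and ψ′ at the step yields the reflection amplitude r = (k₁ − k₂)/(k₁ + k₂) = 0.08162; thus R = |r|² = 0.006662, T = 0.9933.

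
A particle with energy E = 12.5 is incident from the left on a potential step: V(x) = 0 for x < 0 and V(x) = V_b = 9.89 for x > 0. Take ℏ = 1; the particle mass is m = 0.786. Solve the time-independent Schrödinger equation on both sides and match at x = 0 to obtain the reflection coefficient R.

R = 0.139

The wavenumbers are k₁ = √(2mE)/ℏ = 4.433 on the left and k₂ = √(2m(E − V_b))/ℏ = 2.026 on the right.
Matching ψ and ψ′ at x = 0 gives r = (k₁ − k₂)/(k₁ + k₂), so R = r² = 0.1389 and T = 1 − R = 0.8611.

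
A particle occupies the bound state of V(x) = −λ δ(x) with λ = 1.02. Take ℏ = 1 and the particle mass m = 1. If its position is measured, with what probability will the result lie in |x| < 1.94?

The normalised bound state is ψ = √κ e^{−κ|x|} with κ = mλ/ℏ² = 1.020.
P(|x| < d) = ∫_{−d}^{d} κ e^{−2κ|x|} dx = 1 − e^{−2κd} = 1 − e^{−3.958} = 0.9809.

P = 0.981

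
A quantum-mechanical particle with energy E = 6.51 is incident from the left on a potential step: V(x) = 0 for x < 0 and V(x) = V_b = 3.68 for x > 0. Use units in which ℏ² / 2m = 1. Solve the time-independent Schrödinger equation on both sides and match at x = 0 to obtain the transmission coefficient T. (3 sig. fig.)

The wavenumbers are k₁ = √(2mE)/ℏ = 2.551 on the left and k₂ = √(2m(E − V_b))/ℏ = 1.682 on the right.
Continuity of ψ and ψ′ at the step yields the reflection amplitude r = (k₁ − k₂)/(k₁ + k₂) = 0.2053; thus R = |r|² = 0.04215, T = 0.9578.

T = 0.958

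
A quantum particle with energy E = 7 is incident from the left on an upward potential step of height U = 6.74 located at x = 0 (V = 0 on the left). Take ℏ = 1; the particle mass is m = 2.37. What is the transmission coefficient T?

T = 0.542

The wavenumbers are k₁ = √(2mE)/ℏ = 5.760 on the left and k₂ = √(2m(E − U))/ℏ = 1.110 on the right.
Continuity of ψ and ψ′ at the step yields the reflection amplitude r = (k₁ − k₂)/(k₁ + k₂) = 0.6768; thus R = |r|² = 0.4581, T = 0.5419.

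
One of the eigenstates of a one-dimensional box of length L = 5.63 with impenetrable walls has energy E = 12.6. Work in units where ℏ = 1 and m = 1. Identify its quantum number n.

From E_n = n²π²ℏ²/(2mL²) invert to n = √(2mL²E)/(πℏ).
n = (5.63/π) × √(2 × 1 × 12.6) = 8.996 → n = 9.

n = 9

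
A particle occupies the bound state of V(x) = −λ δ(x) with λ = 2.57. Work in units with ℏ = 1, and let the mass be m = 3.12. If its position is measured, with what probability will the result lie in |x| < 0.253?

The normalised bound state is ψ = √κ e^{−κ|x|} with κ = mλ/ℏ² = 8.018.
P(|x| < d) = ∫_{−d}^{d} κ e^{−2κ|x|} dx = 1 − e^{−2κd} = 1 − e^{−4.057} = 0.9827.

P = 0.983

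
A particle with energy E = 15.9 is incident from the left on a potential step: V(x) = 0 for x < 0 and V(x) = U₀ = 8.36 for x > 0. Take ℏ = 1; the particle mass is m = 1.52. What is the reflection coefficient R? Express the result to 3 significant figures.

R = 0.0340

On each side the TISE gives plane waves with k = √(2m(E − V))/ℏ: k₁ = √(2·1.52·15.9) = 6.952, k₂ = √(2·1.52·7.54) = 4.788.
Matching ψ and ψ′ at x = 0 gives r = (k₁ − k₂)/(k₁ + k₂), so R = r² = 0.03400 and T = 1 − R = 0.9660.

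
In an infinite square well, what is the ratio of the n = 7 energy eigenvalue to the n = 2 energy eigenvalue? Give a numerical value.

E_n = n²π²ℏ²/(2mL²) so the ratio is n₂²/n₁² = 49/4 = 12.25.

12.25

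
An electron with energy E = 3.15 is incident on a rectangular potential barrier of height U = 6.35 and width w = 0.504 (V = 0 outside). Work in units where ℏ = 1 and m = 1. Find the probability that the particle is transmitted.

Since E < U the interior solution is evanescent with decay constant κ = √(2m(U − E))/ℏ = 2.530.
κw = 1.275, sinh(κw) = 1.650.
Matching ψ, ψ′ at both faces gives T = [1 + U² sinh²(κw) / (4E(U − E))]⁻¹ = 1/3.722 = 0.269.

T = 0.269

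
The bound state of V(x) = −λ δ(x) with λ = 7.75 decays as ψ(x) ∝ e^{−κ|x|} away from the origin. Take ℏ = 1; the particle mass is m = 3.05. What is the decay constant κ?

κ = 23.6

Integrating the TISE across x = 0 gives the cusp condition ψ'(0⁺) − ψ'(0⁻) = −(2mλ/ℏ²)ψ(0).
With ψ ∝ e^{−κ|x|} this yields −2κ = −2mλ/ℏ², so κ = mλ/ℏ² = 23.64.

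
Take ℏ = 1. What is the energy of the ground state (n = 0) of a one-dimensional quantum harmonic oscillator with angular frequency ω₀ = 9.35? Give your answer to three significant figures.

Using E_n = (n + ½)ℏω₀: E_0 = 0.5 × 9.35 = 4.675.

E = 4.68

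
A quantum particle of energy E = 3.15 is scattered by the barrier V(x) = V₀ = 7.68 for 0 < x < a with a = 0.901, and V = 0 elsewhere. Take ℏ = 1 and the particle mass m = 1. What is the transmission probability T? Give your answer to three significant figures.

Since E < V₀ the interior solution is evanescent with decay constant κ = √(2m(V₀ − E))/ℏ = 3.010.
κa = 2.712, sinh(κa) = 7.496.
The exact tunnelling result is T⁻¹ = 1 + V₀² sinh²(κa) / [4E(V₀ − E)] = 59.07, so T = 0.0169.

T = 0.0169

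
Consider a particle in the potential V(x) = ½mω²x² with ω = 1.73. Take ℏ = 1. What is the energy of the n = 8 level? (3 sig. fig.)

E = 14.7

Using E_n = (n + ½)ℏω: E_8 = 8.5 × 1.73 = 14.71.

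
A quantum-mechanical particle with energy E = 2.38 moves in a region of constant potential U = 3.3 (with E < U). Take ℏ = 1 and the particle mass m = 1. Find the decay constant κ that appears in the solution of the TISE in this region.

Since E < U the TISE in this region is ψ'' = κ²ψ with κ = √(2m(U − E))/ℏ.
κ = √(2 × 1 × 0.92) = 1.356.

κ = 1.36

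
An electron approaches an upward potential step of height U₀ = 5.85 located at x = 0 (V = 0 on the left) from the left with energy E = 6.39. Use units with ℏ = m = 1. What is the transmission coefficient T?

T = 0.698

On each side the TISE gives plane waves with k = √(2m(E − V))/ℏ: k₁ = √(2·1·6.39) = 3.575, k₂ = √(2·1·0.54) = 1.039.
Matching ψ and ψ′ at x = 0 gives r = (k₁ − k₂)/(k₁ + k₂), so R = r² = 0.3020 and T = 1 − R = 0.6980.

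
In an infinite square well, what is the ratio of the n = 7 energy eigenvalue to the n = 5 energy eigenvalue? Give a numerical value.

E_n = n²π²ℏ²/(2mL²) so the ratio is n₂²/n₁² = 49/25 = 1.96.

1.96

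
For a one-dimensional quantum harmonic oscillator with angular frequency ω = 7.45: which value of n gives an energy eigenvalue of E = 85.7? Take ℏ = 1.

n = 11

E_n = ℏω(n + ½) ⇒ n = E/(ℏω) − ½ = 85.7/7.45 − 0.5 = 11.003 → n = 11.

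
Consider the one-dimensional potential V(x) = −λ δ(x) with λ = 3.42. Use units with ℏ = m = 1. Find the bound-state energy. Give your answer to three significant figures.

E = -5.85

For x ≠ 0 the bound state is ψ ∝ e^{−κ|x|}; integrating the TISE across the delta gives the cusp condition 2κ = 2mλ/ℏ², so κ = 3.420.
Then E = −ℏ²κ²/(2m) = −mλ²/(2ℏ²) = -5.848.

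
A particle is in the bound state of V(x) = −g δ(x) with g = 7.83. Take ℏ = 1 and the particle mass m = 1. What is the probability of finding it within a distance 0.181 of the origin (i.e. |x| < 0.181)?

The normalised bound state is ψ = √κ e^{−κ|x|} with κ = mg/ℏ² = 7.830.
P(|x| < d) = ∫_{−d}^{d} κ e^{−2κ|x|} dx = 1 − e^{−2κd} = 1 − e^{−2.834} = 0.9412.

P = 0.941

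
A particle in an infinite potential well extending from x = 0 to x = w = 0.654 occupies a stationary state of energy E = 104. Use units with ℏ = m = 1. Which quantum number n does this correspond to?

n = 3

For an infinite well E_n = n²π²ℏ²/(2mw²), so n = (w/πℏ)√(2mE).
n = (0.654/π) × √(2 × 1 × 104) = 3.002 → n = 3.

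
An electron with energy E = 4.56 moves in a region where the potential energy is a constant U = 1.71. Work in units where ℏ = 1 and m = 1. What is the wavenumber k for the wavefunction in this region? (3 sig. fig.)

k = 2.39

With E > U the solution is oscillatory, ψ ∝ e^{±ikx} with k = √(2m(E − U))/ℏ.
k = √(2 × 1 × 2.85) = 2.387.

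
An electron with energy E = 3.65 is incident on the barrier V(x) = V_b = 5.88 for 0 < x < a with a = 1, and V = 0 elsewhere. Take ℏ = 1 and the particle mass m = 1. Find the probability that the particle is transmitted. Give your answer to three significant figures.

T = 0.0538

Since E < V_b the interior solution is evanescent with decay constant κ = √(2m(V_b − E))/ℏ = 2.112.
κa = 2.112, sinh(κa) = 4.071.
Matching ψ, ψ′ at both faces gives T = [1 + V_b² sinh²(κa) / (4E(V_b − E))]⁻¹ = 1/18.60 = 0.0538.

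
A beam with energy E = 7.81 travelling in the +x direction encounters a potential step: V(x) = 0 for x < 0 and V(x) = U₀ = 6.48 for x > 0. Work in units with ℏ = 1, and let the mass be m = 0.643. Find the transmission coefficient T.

T = 0.827

The wavenumbers are k₁ = √(2mE)/ℏ = 3.169 on the left and k₂ = √(2m(E − U₀))/ℏ = 1.308 on the right.
Matching ψ and ψ′ at x = 0 gives r = (k₁ − k₂)/(k₁ + k₂), so R = r² = 0.1729 and T = 1 − R = 0.8271.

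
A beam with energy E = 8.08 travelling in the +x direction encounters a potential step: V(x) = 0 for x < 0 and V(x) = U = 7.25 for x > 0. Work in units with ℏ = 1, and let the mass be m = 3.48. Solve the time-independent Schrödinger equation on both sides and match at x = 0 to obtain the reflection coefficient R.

R = 0.265

On each side the TISE gives plane waves with k = √(2m(E − V))/ℏ: k₁ = √(2·3.48·8.08) = 7.499, k₂ = √(2·3.48·0.83) = 2.403.
Matching ψ and ψ′ at x = 0 gives r = (k₁ − k₂)/(k₁ + k₂), so R = r² = 0.2648 and T = 1 − R = 0.7352.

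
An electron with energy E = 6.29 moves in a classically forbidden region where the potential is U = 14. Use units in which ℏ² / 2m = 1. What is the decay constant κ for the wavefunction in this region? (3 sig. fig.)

Since E < U the TISE in this region is ψ'' = κ²ψ with κ = √(2m(U − E))/ℏ.
κ = √(2 × 0.5 × 7.71) = 2.777.

κ = 2.78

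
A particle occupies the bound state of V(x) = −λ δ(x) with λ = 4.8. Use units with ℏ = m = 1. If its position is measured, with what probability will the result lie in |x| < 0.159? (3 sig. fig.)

P = 0.783

The normalised bound state is ψ = √κ e^{−κ|x|} with κ = mλ/ℏ² = 4.800.
P(|x| < d) = ∫_{−d}^{d} κ e^{−2κ|x|} dx = 1 − e^{−2κd} = 1 − e^{−1.526} = 0.7827.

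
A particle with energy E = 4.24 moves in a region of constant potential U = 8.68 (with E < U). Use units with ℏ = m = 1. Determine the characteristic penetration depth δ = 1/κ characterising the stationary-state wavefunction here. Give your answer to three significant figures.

Since E < U the TISE in this region is ψ'' = κ²ψ with κ = √(2m(U − E))/ℏ.
κ = √(2 × 1 × 4.44) = 2.980. The penetration depth is δ = 1/κ = 0.336.

δ = 0.336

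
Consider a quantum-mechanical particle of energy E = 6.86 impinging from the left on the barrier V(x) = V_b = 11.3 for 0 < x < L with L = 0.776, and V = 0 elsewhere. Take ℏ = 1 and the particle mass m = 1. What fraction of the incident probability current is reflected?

Since E < V_b the interior solution is evanescent with decay constant κ = √(2m(V_b − E))/ℏ = 2.980.
κL = 2.312, sinh(κL) = 5.000.
The exact tunnelling result is T⁻¹ = 1 + V_b² sinh²(κL) / [4E(V_b − E)] = 27.20, so T = 0.0368.
R = 1 − T = 0.963.

R = 0.963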